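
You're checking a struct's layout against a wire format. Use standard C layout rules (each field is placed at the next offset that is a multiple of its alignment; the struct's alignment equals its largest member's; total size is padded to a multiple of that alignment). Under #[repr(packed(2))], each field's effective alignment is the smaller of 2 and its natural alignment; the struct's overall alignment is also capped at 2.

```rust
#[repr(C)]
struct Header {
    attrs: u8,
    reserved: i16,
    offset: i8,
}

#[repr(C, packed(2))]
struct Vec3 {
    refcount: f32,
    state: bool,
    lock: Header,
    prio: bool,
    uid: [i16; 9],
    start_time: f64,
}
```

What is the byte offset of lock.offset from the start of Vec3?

10

Header: attrs at 0 (size 1, align 1) → ends 1; pad 1 to align 2 for reserved; reserved at 2 (size 2, align 2) → ends 4; offset at 4 (size 1, align 1) → ends 5; tail pad 1 to reach multiple of 2; total 6 bytes, alignment 2
refcount at 0 (size 4, align 2) → ends 4
state at 4 (size 1, align 1) → ends 5
pad 1 to align 2 for lock
lock at 6 (size 6, align 2) → ends 12
within Header: offset at 4
6 + 4 = 10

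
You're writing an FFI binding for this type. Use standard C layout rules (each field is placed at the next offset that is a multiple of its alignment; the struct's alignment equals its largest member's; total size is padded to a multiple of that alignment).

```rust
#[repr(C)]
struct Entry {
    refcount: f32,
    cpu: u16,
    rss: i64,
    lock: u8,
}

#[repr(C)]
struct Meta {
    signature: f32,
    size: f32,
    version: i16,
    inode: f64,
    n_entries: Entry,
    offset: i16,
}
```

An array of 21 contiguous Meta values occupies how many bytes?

Entry: 0..4  refcount  (4B, 4-aligned); 4..6  cpu  (2B, 2-aligned); 6..8  -- padding (2B); 8..16  rss  (8B, 8-aligned); 16..17  lock  (1B, 1-aligned); 17..24  -- tail padding (7B); sizeof = 24, alignof = 8
0..4  signature  (4B, 4-aligned)
4..8  size  (4B, 4-aligned)
8..10  version  (2B, 2-aligned)
10..16  -- padding (6B)
16..24  inode  (8B, 8-aligned)
24..48  n_entries  (24B, 8-aligned)
48..50  offset  (2B, 2-aligned)
50..56  -- tail padding (6B)
sizeof = 56, alignof = 8
array of 21: 21 × 56 = 1176

1176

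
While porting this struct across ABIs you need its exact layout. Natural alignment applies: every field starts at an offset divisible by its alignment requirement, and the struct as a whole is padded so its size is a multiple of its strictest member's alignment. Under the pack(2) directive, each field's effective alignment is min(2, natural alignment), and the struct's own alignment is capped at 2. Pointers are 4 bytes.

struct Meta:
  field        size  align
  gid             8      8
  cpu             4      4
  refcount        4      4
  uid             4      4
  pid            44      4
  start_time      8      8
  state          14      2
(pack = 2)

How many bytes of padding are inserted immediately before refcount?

0

@0: gid [8B, align 2] → 8
@8: cpu [4B, align 2] → 12
@12: refcount [4B, align 2] → 16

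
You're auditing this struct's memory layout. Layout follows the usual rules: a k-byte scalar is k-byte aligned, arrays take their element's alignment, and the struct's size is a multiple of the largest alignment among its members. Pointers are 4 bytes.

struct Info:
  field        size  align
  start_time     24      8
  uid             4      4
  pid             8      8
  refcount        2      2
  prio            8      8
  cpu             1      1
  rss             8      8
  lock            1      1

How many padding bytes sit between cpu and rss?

@0: start_time [24B, align 8] → 24
@24: uid [4B, align 4] → 28
+4 pad (align 8)
@32: pid [8B, align 8] → 40
@40: refcount [2B, align 2] → 42
+6 pad (align 8)
@48: prio [8B, align 8] → 56
@56: cpu [1B, align 1] → 57
+7 pad (align 8)
@64: rss [8B, align 8] → 72

7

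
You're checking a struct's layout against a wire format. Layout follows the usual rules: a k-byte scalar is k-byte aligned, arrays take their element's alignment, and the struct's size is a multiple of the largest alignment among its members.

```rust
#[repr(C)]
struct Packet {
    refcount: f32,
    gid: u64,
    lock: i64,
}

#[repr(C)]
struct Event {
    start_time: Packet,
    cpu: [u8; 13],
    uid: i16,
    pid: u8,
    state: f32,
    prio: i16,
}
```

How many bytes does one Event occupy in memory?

Packet: @0: refcount [4B, align 4] → 4; +4 pad (align 8); @8: gid [8B, align 8] → 16; @16: lock [8B, align 8] → 24; size 24, align 8
@0: start_time [24B, align 8] → 24
@24: cpu [13B, align 1] → 37
+1 pad (align 2)
@38: uid [2B, align 2] → 40
@40: pid [1B, align 1] → 41
+3 pad (align 4)
@44: state [4B, align 4] → 48
@48: prio [2B, align 2] → 50
+6 tail pad (align 8)
size 56, align 8

56 bytes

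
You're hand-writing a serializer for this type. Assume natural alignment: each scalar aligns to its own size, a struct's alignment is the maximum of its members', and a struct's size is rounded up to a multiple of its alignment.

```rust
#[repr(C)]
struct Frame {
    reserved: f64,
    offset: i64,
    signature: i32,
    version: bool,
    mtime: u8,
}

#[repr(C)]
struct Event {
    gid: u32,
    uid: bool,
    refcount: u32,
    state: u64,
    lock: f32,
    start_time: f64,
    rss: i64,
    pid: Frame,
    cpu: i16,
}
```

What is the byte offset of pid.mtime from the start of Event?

Frame: reserved at 0 (size 8, align 8) → ends 8; offset at 8 (size 8, align 8) → ends 16; signature at 16 (size 4, align 4) → ends 20; version at 20 (size 1, align 1) → ends 21; mtime at 21 (size 1, align 1) → ends 22; tail pad 2 to reach multiple of 8; total 24 bytes, alignment 8
gid at 0 (size 4, align 4) → ends 4
uid at 4 (size 1, align 1) → ends 5
pad 3 to align 4 for refcount
refcount at 8 (size 4, align 4) → ends 12
pad 4 to align 8 for state
state at 16 (size 8, align 8) → ends 24
lock at 24 (size 4, align 4) → ends 28
pad 4 to align 8 for start_time
start_time at 32 (size 8, align 8) → ends 40
rss at 40 (size 8, align 8) → ends 48
pid at 48 (size 24, align 8) → ends 72
within Frame: mtime at 21
48 + 21 = 69

69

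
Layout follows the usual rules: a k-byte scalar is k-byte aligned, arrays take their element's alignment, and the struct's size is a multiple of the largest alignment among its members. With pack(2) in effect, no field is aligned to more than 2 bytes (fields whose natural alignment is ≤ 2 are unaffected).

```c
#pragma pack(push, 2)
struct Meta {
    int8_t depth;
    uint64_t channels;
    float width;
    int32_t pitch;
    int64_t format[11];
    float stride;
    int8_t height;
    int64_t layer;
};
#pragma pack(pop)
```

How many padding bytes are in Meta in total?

2

depth at 0 (size 1, align 1) → ends 1
pad 1 to align 2 for channels
channels at 2 (size 8, align 2) → ends 10
width at 10 (size 4, align 2) → ends 14
pitch at 14 (size 4, align 2) → ends 18
format at 18 (size 88, align 2) → ends 106
stride at 106 (size 4, align 2) → ends 110
height at 110 (size 1, align 1) → ends 111
pad 1 to align 2 for layer
layer at 112 (size 8, align 2) → ends 120
total 120 bytes, alignment 2
data bytes 118, size 120 → padding 2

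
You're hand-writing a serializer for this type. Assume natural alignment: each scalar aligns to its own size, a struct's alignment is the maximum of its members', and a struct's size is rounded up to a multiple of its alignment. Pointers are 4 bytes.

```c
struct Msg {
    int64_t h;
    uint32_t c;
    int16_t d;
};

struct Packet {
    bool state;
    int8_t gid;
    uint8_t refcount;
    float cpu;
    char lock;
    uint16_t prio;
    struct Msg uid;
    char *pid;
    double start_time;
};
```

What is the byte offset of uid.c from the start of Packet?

24

Msg: 0..8  h  (8B, 8-aligned); 8..12  c  (4B, 4-aligned); 12..14  d  (2B, 2-aligned); 14..16  -- tail padding (2B); sizeof = 16, alignof = 8
0..1  state  (1B, 1-aligned)
1..2  gid  (1B, 1-aligned)
2..3  refcount  (1B, 1-aligned)
3..4  -- padding (1B)
4..8  cpu  (4B, 4-aligned)
8..9  lock  (1B, 1-aligned)
9..10  -- padding (1B)
10..12  prio  (2B, 2-aligned)
12..16  -- padding (4B)
16..32  uid  (16B, 8-aligned)
within Msg: c at 8
16 + 8 = 24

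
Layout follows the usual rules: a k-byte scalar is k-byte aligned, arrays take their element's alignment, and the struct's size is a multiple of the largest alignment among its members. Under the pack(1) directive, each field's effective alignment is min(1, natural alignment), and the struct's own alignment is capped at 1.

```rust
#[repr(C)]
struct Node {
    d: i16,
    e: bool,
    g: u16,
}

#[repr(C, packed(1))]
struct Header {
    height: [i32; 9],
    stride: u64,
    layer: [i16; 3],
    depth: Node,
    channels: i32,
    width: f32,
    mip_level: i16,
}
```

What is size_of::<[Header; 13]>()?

Node: @0: d [2B, align 2] → 2; @2: e [1B, align 1] → 3; +1 pad (align 2); @4: g [2B, align 2] → 6; size 6, align 2
@0: height [36B, align 1] → 36
@36: stride [8B, align 1] → 44
@44: layer [6B, align 1] → 50
@50: depth [6B, align 1] → 56
@56: channels [4B, align 1] → 60
@60: width [4B, align 1] → 64
@64: mip_level [2B, align 1] → 66
size 66, align 1
array of 13: 13 × 66 = 858

858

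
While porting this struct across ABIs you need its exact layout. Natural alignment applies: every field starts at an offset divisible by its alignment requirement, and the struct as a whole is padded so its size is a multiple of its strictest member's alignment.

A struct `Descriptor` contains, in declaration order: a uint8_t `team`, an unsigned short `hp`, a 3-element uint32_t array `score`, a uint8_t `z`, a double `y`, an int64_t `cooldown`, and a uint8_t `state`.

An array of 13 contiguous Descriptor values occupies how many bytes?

624

team at 0 (size 1, align 1) → ends 1
pad 1 to align 2 for hp
hp at 2 (size 2, align 2) → ends 4
score at 4 (size 12, align 4) → ends 16
z at 16 (size 1, align 1) → ends 17
pad 7 to align 8 for y
y at 24 (size 8, align 8) → ends 32
cooldown at 32 (size 8, align 8) → ends 40
state at 40 (size 1, align 1) → ends 41
tail pad 7 to reach multiple of 8
total 48 bytes, alignment 8
array of 13: 13 × 48 = 624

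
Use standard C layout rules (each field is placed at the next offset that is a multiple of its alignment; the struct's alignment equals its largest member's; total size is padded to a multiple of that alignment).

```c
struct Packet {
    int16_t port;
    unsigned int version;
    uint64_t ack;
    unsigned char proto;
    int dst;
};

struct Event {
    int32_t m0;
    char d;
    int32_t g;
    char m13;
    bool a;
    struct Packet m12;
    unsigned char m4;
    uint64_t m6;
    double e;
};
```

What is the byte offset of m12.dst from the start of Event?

36

Packet: @0: port [2B, align 2] → 2; +2 pad (align 4); @4: version [4B, align 4] → 8; @8: ack [8B, align 8] → 16; @16: proto [1B, align 1] → 17; +3 pad (align 4); @20: dst [4B, align 4] → 24; size 24, align 8
@0: m0 [4B, align 4] → 4
@4: d [1B, align 1] → 5
+3 pad (align 4)
@8: g [4B, align 4] → 12
@12: m13 [1B, align 1] → 13
@13: a [1B, align 1] → 14
+2 pad (align 8)
@16: m12 [24B, align 8] → 40
within Packet: dst at 20
16 + 20 = 36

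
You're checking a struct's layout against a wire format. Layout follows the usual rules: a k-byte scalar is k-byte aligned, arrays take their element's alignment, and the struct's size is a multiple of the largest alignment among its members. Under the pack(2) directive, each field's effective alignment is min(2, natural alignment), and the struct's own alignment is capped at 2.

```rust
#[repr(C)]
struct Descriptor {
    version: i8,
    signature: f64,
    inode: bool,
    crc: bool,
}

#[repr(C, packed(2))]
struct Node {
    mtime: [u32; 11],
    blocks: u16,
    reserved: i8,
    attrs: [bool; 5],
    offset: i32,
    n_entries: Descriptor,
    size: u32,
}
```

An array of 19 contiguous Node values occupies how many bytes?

1596

Descriptor: 0..1  version  (1B, 1-aligned); 1..8  -- padding (7B); 8..16  signature  (8B, 8-aligned); 16..17  inode  (1B, 1-aligned); 17..18  crc  (1B, 1-aligned); 18..24  -- tail padding (6B); sizeof = 24, alignof = 8
0..44  mtime  (44B, 2-aligned)
44..46  blocks  (2B, 2-aligned)
46..47  reserved  (1B, 1-aligned)
47..52  attrs  (5B, 1-aligned)
52..56  offset  (4B, 2-aligned)
56..80  n_entries  (24B, 2-aligned)
80..84  size  (4B, 2-aligned)
sizeof = 84, alignof = 2
array of 19: 19 × 84 = 1596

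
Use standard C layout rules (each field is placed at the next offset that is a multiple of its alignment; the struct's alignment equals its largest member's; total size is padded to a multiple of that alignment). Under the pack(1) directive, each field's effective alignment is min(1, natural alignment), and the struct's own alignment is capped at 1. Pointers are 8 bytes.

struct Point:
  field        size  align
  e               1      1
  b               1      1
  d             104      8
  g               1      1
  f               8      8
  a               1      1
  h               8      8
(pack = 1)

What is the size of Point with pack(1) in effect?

@0: e [1B, align 1] → 1
@1: b [1B, align 1] → 2
@2: d [104B, align 1] → 106
@106: g [1B, align 1] → 107
@107: f [8B, align 1] → 115
@115: a [1B, align 1] → 116
@116: h [8B, align 1] → 124
size 124, align 1

124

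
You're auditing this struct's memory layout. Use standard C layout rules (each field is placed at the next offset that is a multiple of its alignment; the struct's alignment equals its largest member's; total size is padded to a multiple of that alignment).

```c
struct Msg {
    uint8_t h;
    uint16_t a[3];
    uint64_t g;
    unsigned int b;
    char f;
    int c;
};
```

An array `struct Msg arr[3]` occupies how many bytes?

0..1  h  (1B, 1-aligned)
1..2  -- padding (1B)
2..8  a  (6B, 2-aligned)
8..16  g  (8B, 8-aligned)
16..20  b  (4B, 4-aligned)
20..21  f  (1B, 1-aligned)
21..24  -- padding (3B)
24..28  c  (4B, 4-aligned)
28..32  -- tail padding (4B)
sizeof = 32, alignof = 8
array of 3: 3 × 32 = 96

96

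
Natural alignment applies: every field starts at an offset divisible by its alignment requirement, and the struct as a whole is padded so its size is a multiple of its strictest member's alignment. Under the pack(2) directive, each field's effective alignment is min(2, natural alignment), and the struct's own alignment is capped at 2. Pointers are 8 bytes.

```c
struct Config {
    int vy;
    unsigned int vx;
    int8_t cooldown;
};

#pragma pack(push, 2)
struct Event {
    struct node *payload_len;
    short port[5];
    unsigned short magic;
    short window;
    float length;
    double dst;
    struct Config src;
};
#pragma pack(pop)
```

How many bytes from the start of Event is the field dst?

26

Config: 0..4  vy  (4B, 4-aligned); 4..8  vx  (4B, 4-aligned); 8..9  cooldown  (1B, 1-aligned); 9..12  -- tail padding (3B); sizeof = 12, alignof = 4
0..8  payload_len  (8B, 2-aligned)
8..18  port  (10B, 2-aligned)
18..20  magic  (2B, 2-aligned)
20..22  window  (2B, 2-aligned)
22..26  length  (4B, 2-aligned)
26..34  dst  (8B, 2-aligned)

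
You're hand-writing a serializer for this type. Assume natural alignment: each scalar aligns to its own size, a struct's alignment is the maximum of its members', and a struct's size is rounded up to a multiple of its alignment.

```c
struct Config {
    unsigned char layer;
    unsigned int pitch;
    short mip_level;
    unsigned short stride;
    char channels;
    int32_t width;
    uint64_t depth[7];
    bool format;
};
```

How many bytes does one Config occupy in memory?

layer at 0 (size 1, align 1) → ends 1
pad 3 to align 4 for pitch
pitch at 4 (size 4, align 4) → ends 8
mip_level at 8 (size 2, align 2) → ends 10
stride at 10 (size 2, align 2) → ends 12
channels at 12 (size 1, align 1) → ends 13
pad 3 to align 4 for width
width at 16 (size 4, align 4) → ends 20
pad 4 to align 8 for depth
depth at 24 (size 56, align 8) → ends 80
format at 80 (size 1, align 1) → ends 81
tail pad 7 to reach multiple of 8
total 88 bytes, alignment 8

88 bytes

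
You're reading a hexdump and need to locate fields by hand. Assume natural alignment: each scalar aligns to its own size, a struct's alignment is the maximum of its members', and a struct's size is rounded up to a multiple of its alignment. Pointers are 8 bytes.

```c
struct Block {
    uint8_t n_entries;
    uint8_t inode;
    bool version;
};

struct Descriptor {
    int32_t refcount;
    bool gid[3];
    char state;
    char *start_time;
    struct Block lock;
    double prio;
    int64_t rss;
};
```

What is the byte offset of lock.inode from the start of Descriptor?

Block: 0..1  n_entries  (1B, 1-aligned); 1..2  inode  (1B, 1-aligned); 2..3  version  (1B, 1-aligned); sizeof = 3, alignof = 1
0..4  refcount  (4B, 4-aligned)
4..7  gid  (3B, 1-aligned)
7..8  state  (1B, 1-aligned)
8..16  start_time  (8B, 8-aligned)
16..19  lock  (3B, 1-aligned)
within Block: inode at 1
16 + 1 = 17

17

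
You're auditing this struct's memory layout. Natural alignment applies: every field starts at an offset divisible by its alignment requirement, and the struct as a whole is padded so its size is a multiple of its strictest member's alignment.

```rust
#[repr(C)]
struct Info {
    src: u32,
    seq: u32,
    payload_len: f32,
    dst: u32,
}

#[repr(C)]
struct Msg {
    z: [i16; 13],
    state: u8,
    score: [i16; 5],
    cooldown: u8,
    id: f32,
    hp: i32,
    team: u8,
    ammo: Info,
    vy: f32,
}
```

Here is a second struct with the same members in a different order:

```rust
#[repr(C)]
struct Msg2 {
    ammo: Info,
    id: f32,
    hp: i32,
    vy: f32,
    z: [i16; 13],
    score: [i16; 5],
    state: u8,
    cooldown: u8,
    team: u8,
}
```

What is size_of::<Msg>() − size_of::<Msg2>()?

Info: 0..4  src  (4B, 4-aligned); 4..8  seq  (4B, 4-aligned); 8..12  payload_len  (4B, 4-aligned); 12..16  dst  (4B, 4-aligned); sizeof = 16, alignof = 4
0..26  z  (26B, 2-aligned)
26..27  state  (1B, 1-aligned)
27..28  -- padding (1B)
28..38  score  (10B, 2-aligned)
38..39  cooldown  (1B, 1-aligned)
39..40  -- padding (1B)
40..44  id  (4B, 4-aligned)
44..48  hp  (4B, 4-aligned)
48..49  team  (1B, 1-aligned)
49..52  -- padding (3B)
52..68  ammo  (16B, 4-aligned)
68..72  vy  (4B, 4-aligned)
sizeof = 72, alignof = 4
— Msg2 —
0..16  ammo  (16B, 4-aligned)
16..20  id  (4B, 4-aligned)
20..24  hp  (4B, 4-aligned)
24..28  vy  (4B, 4-aligned)
28..54  z  (26B, 2-aligned)
54..64  score  (10B, 2-aligned)
64..65  state  (1B, 1-aligned)
65..66  cooldown  (1B, 1-aligned)
66..67  team  (1B, 1-aligned)
67..68  -- tail padding (1B)
sizeof = 68, alignof = 4
72 − 68 = 4

4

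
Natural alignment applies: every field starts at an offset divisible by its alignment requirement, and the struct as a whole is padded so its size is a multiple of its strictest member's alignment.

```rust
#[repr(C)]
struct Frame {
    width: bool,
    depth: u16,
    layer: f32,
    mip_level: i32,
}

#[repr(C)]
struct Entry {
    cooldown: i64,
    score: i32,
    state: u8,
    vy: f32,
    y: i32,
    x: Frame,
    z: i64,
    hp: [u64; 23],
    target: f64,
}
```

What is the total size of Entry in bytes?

240

Frame: 0..1  width  (1B, 1-aligned); 1..2  -- padding (1B); 2..4  depth  (2B, 2-aligned); 4..8  layer  (4B, 4-aligned); 8..12  mip_level  (4B, 4-aligned); sizeof = 12, alignof = 4
0..8  cooldown  (8B, 8-aligned)
8..12  score  (4B, 4-aligned)
12..13  state  (1B, 1-aligned)
13..16  -- padding (3B)
16..20  vy  (4B, 4-aligned)
20..24  y  (4B, 4-aligned)
24..36  x  (12B, 4-aligned)
36..40  -- padding (4B)
40..48  z  (8B, 8-aligned)
48..232  hp  (184B, 8-aligned)
232..240  target  (8B, 8-aligned)
sizeof = 240, alignof = 8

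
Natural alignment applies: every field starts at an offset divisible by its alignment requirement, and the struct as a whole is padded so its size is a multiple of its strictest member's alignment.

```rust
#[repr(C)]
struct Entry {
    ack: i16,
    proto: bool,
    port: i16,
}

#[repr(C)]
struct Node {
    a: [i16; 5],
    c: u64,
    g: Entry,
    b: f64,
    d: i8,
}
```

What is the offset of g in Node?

24

Entry: @0: ack [2B, align 2] → 2; @2: proto [1B, align 1] → 3; +1 pad (align 2); @4: port [2B, align 2] → 6; size 6, align 2
@0: a [10B, align 2] → 10
+6 pad (align 8)
@16: c [8B, align 8] → 24
@24: g [6B, align 2] → 30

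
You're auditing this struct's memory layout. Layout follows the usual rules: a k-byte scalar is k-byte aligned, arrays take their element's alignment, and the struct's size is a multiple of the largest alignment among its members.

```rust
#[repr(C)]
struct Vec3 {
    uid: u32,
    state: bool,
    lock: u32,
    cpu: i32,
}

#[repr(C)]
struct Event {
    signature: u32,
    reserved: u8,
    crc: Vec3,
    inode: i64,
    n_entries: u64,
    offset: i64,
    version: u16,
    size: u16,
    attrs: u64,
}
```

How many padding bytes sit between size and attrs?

Vec3: @0: uid [4B, align 4] → 4; @4: state [1B, align 1] → 5; +3 pad (align 4); @8: lock [4B, align 4] → 12; @12: cpu [4B, align 4] → 16; size 16, align 4
@0: signature [4B, align 4] → 4
@4: reserved [1B, align 1] → 5
+3 pad (align 4)
@8: crc [16B, align 4] → 24
@24: inode [8B, align 8] → 32
@32: n_entries [8B, align 8] → 40
@40: offset [8B, align 8] → 48
@48: version [2B, align 2] → 50
@50: size [2B, align 2] → 52
+4 pad (align 8)
@56: attrs [8B, align 8] → 64

4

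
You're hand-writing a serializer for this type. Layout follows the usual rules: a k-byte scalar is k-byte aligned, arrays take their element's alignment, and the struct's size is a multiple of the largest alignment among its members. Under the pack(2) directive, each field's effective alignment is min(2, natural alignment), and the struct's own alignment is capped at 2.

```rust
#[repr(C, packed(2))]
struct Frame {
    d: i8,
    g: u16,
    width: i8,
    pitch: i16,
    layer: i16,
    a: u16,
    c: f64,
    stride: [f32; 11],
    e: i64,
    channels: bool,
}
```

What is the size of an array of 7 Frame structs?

518

0..1  d  (1B, 1-aligned)
1..2  -- padding (1B)
2..4  g  (2B, 2-aligned)
4..5  width  (1B, 1-aligned)
5..6  -- padding (1B)
6..8  pitch  (2B, 2-aligned)
8..10  layer  (2B, 2-aligned)
10..12  a  (2B, 2-aligned)
12..20  c  (8B, 2-aligned)
20..64  stride  (44B, 2-aligned)
64..72  e  (8B, 2-aligned)
72..73  channels  (1B, 1-aligned)
73..74  -- tail padding (1B)
sizeof = 74, alignof = 2
array of 7: 7 × 74 = 518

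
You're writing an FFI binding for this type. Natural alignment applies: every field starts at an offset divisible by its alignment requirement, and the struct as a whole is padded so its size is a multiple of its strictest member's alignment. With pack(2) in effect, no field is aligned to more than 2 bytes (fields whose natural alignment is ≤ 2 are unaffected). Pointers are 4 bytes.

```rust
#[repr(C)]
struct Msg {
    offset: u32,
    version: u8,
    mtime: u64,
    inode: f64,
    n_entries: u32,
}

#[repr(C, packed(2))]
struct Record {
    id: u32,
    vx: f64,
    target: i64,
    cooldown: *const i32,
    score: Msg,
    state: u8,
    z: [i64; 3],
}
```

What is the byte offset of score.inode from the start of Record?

Msg: @0: offset [4B, align 4] → 4; @4: version [1B, align 1] → 5; +3 pad (align 8); @8: mtime [8B, align 8] → 16; @16: inode [8B, align 8] → 24; @24: n_entries [4B, align 4] → 28; +4 tail pad (align 8); size 32, align 8
@0: id [4B, align 2] → 4
@4: vx [8B, align 2] → 12
@12: target [8B, align 2] → 20
@20: cooldown [4B, align 2] → 24
@24: score [32B, align 2] → 56
within Msg: inode at 16
24 + 16 = 40

40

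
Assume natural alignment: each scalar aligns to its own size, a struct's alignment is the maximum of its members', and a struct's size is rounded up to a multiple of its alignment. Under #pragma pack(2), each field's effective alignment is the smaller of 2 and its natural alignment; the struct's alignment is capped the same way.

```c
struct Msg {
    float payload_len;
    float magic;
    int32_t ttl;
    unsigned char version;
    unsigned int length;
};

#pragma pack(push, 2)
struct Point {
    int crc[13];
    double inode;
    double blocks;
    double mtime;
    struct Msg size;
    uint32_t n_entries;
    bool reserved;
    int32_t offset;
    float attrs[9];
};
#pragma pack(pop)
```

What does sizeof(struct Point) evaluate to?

Msg: 0..4  payload_len  (4B, 4-aligned); 4..8  magic  (4B, 4-aligned); 8..12  ttl  (4B, 4-aligned); 12..13  version  (1B, 1-aligned); 13..16  -- padding (3B); 16..20  length  (4B, 4-aligned); sizeof = 20, alignof = 4
0..52  crc  (52B, 2-aligned)
52..60  inode  (8B, 2-aligned)
60..68  blocks  (8B, 2-aligned)
68..76  mtime  (8B, 2-aligned)
76..96  size  (20B, 2-aligned)
96..100  n_entries  (4B, 2-aligned)
100..101  reserved  (1B, 1-aligned)
101..102  -- padding (1B)
102..106  offset  (4B, 2-aligned)
106..142  attrs  (36B, 2-aligned)
sizeof = 142, alignof = 2

142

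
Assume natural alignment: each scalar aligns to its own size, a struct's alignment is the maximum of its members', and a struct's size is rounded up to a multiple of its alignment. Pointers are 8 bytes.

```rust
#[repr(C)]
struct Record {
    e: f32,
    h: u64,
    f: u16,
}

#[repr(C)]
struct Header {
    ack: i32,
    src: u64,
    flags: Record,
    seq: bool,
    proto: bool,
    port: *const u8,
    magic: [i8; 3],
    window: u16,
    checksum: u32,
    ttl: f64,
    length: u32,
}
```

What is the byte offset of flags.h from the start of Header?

24

Record: e at 0 (size 4, align 4) → ends 4; pad 4 to align 8 for h; h at 8 (size 8, align 8) → ends 16; f at 16 (size 2, align 2) → ends 18; tail pad 6 to reach multiple of 8; total 24 bytes, alignment 8
ack at 0 (size 4, align 4) → ends 4
pad 4 to align 8 for src
src at 8 (size 8, align 8) → ends 16
flags at 16 (size 24, align 8) → ends 40
within Record: h at 8
16 + 8 = 24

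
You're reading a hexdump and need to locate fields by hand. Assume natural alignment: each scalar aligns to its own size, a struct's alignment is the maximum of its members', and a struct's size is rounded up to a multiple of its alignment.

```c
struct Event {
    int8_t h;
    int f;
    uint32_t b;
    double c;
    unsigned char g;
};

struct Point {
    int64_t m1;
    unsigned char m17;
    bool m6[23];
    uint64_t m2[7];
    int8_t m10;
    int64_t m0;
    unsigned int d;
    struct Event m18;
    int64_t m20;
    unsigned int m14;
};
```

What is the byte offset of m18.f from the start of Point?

116

Event: h at 0 (size 1, align 1) → ends 1; pad 3 to align 4 for f; f at 4 (size 4, align 4) → ends 8; b at 8 (size 4, align 4) → ends 12; pad 4 to align 8 for c; c at 16 (size 8, align 8) → ends 24; g at 24 (size 1, align 1) → ends 25; tail pad 7 to reach multiple of 8; total 32 bytes, alignment 8
m1 at 0 (size 8, align 8) → ends 8
m17 at 8 (size 1, align 1) → ends 9
m6 at 9 (size 23, align 1) → ends 32
m2 at 32 (size 56, align 8) → ends 88
m10 at 88 (size 1, align 1) → ends 89
pad 7 to align 8 for m0
m0 at 96 (size 8, align 8) → ends 104
d at 104 (size 4, align 4) → ends 108
pad 4 to align 8 for m18
m18 at 112 (size 32, align 8) → ends 144
within Event: f at 4
112 + 4 = 116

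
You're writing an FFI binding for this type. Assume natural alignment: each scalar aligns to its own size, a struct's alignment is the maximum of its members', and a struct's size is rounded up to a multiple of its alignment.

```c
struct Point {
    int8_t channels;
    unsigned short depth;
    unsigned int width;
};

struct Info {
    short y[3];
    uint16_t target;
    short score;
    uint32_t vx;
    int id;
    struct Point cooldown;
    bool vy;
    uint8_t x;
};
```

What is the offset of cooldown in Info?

Point: 0..1  channels  (1B, 1-aligned); 1..2  -- padding (1B); 2..4  depth  (2B, 2-aligned); 4..8  width  (4B, 4-aligned); sizeof = 8, alignof = 4
0..6  y  (6B, 2-aligned)
6..8  target  (2B, 2-aligned)
8..10  score  (2B, 2-aligned)
10..12  -- padding (2B)
12..16  vx  (4B, 4-aligned)
16..20  id  (4B, 4-aligned)
20..28  cooldown  (8B, 4-aligned)

20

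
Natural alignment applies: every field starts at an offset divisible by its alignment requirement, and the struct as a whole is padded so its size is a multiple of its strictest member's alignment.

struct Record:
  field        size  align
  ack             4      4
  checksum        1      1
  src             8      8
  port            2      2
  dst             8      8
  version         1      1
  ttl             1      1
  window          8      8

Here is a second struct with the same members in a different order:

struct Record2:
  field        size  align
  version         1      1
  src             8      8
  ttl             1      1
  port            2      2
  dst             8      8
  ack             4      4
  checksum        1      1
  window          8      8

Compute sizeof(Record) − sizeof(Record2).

ack at 0 (size 4, align 4) → ends 4
checksum at 4 (size 1, align 1) → ends 5
pad 3 to align 8 for src
src at 8 (size 8, align 8) → ends 16
port at 16 (size 2, align 2) → ends 18
pad 6 to align 8 for dst
dst at 24 (size 8, align 8) → ends 32
version at 32 (size 1, align 1) → ends 33
ttl at 33 (size 1, align 1) → ends 34
pad 6 to align 8 for window
window at 40 (size 8, align 8) → ends 48
total 48 bytes, alignment 8
— Record2 —
version at 0 (size 1, align 1) → ends 1
pad 7 to align 8 for src
src at 8 (size 8, align 8) → ends 16
ttl at 16 (size 1, align 1) → ends 17
pad 1 to align 2 for port
port at 18 (size 2, align 2) → ends 20
pad 4 to align 8 for dst
dst at 24 (size 8, align 8) → ends 32
ack at 32 (size 4, align 4) → ends 36
checksum at 36 (size 1, align 1) → ends 37
pad 3 to align 8 for window
window at 40 (size 8, align 8) → ends 48
total 48 bytes, alignment 8
48 − 48 = 0

0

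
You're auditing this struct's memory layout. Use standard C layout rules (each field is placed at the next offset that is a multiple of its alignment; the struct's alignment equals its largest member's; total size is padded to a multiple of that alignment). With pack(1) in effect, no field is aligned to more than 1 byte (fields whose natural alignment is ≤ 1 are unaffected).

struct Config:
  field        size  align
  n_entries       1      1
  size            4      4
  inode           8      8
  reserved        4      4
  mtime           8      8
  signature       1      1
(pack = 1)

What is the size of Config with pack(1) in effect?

26

@0: n_entries [1B, align 1] → 1
@1: size [4B, align 1] → 5
@5: inode [8B, align 1] → 13
@13: reserved [4B, align 1] → 17
@17: mtime [8B, align 1] → 25
@25: signature [1B, align 1] → 26
size 26, align 1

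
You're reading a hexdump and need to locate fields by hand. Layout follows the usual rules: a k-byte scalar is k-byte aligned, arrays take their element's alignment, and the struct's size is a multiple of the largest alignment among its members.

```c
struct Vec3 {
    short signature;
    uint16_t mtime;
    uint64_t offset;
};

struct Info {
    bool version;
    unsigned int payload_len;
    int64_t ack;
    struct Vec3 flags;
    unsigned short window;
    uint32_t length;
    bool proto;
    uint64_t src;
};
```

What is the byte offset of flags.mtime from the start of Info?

Vec3: @0: signature [2B, align 2] → 2; @2: mtime [2B, align 2] → 4; +4 pad (align 8); @8: offset [8B, align 8] → 16; size 16, align 8
@0: version [1B, align 1] → 1
+3 pad (align 4)
@4: payload_len [4B, align 4] → 8
@8: ack [8B, align 8] → 16
@16: flags [16B, align 8] → 32
within Vec3: mtime at 2
16 + 2 = 18

18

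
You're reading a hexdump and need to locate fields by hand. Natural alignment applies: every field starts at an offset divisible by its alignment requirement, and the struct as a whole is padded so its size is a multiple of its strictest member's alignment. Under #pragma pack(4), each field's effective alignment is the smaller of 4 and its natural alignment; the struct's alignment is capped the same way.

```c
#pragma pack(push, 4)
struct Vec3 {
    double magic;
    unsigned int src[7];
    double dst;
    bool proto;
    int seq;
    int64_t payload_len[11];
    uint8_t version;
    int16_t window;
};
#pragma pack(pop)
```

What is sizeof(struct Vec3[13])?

@0: magic [8B, align 4] → 8
@8: src [28B, align 4] → 36
@36: dst [8B, align 4] → 44
@44: proto [1B, align 1] → 45
+3 pad (align 4)
@48: seq [4B, align 4] → 52
@52: payload_len [88B, align 4] → 140
@140: version [1B, align 1] → 141
+1 pad (align 2)
@142: window [2B, align 2] → 144
size 144, align 4
array of 13: 13 × 144 = 1872

1872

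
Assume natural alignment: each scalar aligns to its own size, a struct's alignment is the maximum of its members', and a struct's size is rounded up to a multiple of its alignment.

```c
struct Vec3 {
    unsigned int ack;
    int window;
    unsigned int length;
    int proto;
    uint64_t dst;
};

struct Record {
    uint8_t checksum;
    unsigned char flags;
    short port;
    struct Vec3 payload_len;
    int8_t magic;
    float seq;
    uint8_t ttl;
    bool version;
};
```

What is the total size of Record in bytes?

Vec3: ack at 0 (size 4, align 4) → ends 4; window at 4 (size 4, align 4) → ends 8; length at 8 (size 4, align 4) → ends 12; proto at 12 (size 4, align 4) → ends 16; dst at 16 (size 8, align 8) → ends 24; total 24 bytes, alignment 8
checksum at 0 (size 1, align 1) → ends 1
flags at 1 (size 1, align 1) → ends 2
port at 2 (size 2, align 2) → ends 4
pad 4 to align 8 for payload_len
payload_len at 8 (size 24, align 8) → ends 32
magic at 32 (size 1, align 1) → ends 33
pad 3 to align 4 for seq
seq at 36 (size 4, align 4) → ends 40
ttl at 40 (size 1, align 1) → ends 41
version at 41 (size 1, align 1) → ends 42
tail pad 6 to reach multiple of 8
total 48 bytes, alignment 8

48 bytes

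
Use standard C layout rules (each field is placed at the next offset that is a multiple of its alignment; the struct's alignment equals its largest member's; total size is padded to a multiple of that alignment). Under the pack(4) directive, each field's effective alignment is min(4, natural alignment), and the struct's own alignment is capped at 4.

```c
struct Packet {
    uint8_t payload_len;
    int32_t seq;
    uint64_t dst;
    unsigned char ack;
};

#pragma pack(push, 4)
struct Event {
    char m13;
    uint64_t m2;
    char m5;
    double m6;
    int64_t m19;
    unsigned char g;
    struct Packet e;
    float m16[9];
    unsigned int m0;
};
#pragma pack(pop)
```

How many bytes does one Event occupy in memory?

Packet: @0: payload_len [1B, align 1] → 1; +3 pad (align 4); @4: seq [4B, align 4] → 8; @8: dst [8B, align 8] → 16; @16: ack [1B, align 1] → 17; +7 tail pad (align 8); size 24, align 8
@0: m13 [1B, align 1] → 1
+3 pad (align 4)
@4: m2 [8B, align 4] → 12
@12: m5 [1B, align 1] → 13
+3 pad (align 4)
@16: m6 [8B, align 4] → 24
@24: m19 [8B, align 4] → 32
@32: g [1B, align 1] → 33
+3 pad (align 4)
@36: e [24B, align 4] → 60
@60: m16 [36B, align 4] → 96
@96: m0 [4B, align 4] → 100
size 100, align 4

100 bytes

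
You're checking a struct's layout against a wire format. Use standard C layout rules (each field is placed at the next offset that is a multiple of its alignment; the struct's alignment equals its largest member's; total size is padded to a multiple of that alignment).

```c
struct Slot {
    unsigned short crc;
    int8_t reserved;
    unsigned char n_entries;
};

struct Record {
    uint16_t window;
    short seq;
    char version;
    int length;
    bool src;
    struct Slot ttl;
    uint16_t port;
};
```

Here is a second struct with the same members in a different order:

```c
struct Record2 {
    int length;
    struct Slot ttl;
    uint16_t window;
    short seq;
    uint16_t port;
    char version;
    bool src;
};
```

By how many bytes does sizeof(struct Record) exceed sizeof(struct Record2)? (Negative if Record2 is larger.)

Slot: @0: crc [2B, align 2] → 2; @2: reserved [1B, align 1] → 3; @3: n_entries [1B, align 1] → 4; size 4, align 2
@0: window [2B, align 2] → 2
@2: seq [2B, align 2] → 4
@4: version [1B, align 1] → 5
+3 pad (align 4)
@8: length [4B, align 4] → 12
@12: src [1B, align 1] → 13
+1 pad (align 2)
@14: ttl [4B, align 2] → 18
@18: port [2B, align 2] → 20
size 20, align 4
— Record2 —
@0: length [4B, align 4] → 4
@4: ttl [4B, align 2] → 8
@8: window [2B, align 2] → 10
@10: seq [2B, align 2] → 12
@12: port [2B, align 2] → 14
@14: version [1B, align 1] → 15
@15: src [1B, align 1] → 16
size 16, align 4
20 − 16 = 4

4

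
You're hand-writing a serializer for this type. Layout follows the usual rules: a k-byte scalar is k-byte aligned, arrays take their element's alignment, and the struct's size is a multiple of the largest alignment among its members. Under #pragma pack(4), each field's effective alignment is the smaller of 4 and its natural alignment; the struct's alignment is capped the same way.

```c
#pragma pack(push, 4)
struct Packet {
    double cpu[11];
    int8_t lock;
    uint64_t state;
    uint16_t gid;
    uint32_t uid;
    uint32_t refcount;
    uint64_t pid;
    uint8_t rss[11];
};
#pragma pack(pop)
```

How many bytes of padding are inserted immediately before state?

0..88  cpu  (88B, 4-aligned)
88..89  lock  (1B, 1-aligned)
89..92  -- padding (3B)
92..100  state  (8B, 4-aligned)

3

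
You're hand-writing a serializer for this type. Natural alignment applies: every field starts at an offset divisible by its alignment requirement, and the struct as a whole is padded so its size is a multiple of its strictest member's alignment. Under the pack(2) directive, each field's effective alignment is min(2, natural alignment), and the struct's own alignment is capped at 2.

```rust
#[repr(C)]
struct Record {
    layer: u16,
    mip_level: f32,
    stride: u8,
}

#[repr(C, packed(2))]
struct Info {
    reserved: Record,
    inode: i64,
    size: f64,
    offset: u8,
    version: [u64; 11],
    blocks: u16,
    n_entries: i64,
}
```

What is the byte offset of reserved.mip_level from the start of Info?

Record: @0: layer [2B, align 2] → 2; +2 pad (align 4); @4: mip_level [4B, align 4] → 8; @8: stride [1B, align 1] → 9; +3 tail pad (align 4); size 12, align 4
@0: reserved [12B, align 2] → 12
within Record: mip_level at 4
0 + 4 = 4

4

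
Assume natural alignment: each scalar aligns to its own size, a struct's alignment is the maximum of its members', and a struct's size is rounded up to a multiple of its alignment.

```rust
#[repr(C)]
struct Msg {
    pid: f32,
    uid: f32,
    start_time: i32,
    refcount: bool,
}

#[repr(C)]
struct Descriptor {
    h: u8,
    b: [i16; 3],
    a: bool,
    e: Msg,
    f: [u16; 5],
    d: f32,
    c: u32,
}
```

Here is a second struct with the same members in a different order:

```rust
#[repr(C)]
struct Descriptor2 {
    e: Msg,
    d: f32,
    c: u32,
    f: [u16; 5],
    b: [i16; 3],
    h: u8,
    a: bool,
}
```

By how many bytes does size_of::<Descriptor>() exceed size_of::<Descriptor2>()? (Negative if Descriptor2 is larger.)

4

Msg: 0..4  pid  (4B, 4-aligned); 4..8  uid  (4B, 4-aligned); 8..12  start_time  (4B, 4-aligned); 12..13  refcount  (1B, 1-aligned); 13..16  -- tail padding (3B); sizeof = 16, alignof = 4
0..1  h  (1B, 1-aligned)
1..2  -- padding (1B)
2..8  b  (6B, 2-aligned)
8..9  a  (1B, 1-aligned)
9..12  -- padding (3B)
12..28  e  (16B, 4-aligned)
28..38  f  (10B, 2-aligned)
38..40  -- padding (2B)
40..44  d  (4B, 4-aligned)
44..48  c  (4B, 4-aligned)
sizeof = 48, alignof = 4
— Descriptor2 —
0..16  e  (16B, 4-aligned)
16..20  d  (4B, 4-aligned)
20..24  c  (4B, 4-aligned)
24..34  f  (10B, 2-aligned)
34..40  b  (6B, 2-aligned)
40..41  h  (1B, 1-aligned)
41..42  a  (1B, 1-aligned)
42..44  -- tail padding (2B)
sizeof = 44, alignof = 4
48 − 44 = 4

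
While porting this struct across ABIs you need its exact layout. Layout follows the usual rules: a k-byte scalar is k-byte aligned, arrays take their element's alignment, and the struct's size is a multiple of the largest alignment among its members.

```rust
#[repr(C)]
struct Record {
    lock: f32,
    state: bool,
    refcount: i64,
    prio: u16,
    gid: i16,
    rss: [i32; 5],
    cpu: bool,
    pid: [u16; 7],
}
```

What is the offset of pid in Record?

42

@0: lock [4B, align 4] → 4
@4: state [1B, align 1] → 5
+3 pad (align 8)
@8: refcount [8B, align 8] → 16
@16: prio [2B, align 2] → 18
@18: gid [2B, align 2] → 20
@20: rss [20B, align 4] → 40
@40: cpu [1B, align 1] → 41
+1 pad (align 2)
@42: pid [14B, align 2] → 56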